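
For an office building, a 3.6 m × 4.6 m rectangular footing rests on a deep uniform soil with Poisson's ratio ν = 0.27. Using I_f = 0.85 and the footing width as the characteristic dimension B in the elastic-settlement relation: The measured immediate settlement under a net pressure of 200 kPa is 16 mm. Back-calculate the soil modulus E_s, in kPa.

S_e = q·B·(1−ν²)/E_s · I_f  ⇒  E_s = q·B·(1−ν²)·I_f / S_e.
E_s = 200 × 3.6 × 0.9271 × 0.85 / 0.016 = 35460 kPa

E_s ≈ 35500 kPa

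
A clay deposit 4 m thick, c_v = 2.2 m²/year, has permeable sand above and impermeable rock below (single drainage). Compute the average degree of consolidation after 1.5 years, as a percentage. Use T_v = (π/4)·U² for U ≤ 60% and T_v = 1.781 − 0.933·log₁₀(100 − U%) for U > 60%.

Drainage path length: H_d = H = 4 m (single drainage).
T_v = c_v·t/H_d² = 2.2×1.5/4² = 0.20625.
T_v = 0.20625 corresponds to the U ≤ 60% branch:
U = √(4T_v/π) = 0.5125

U ≈ 51.2 %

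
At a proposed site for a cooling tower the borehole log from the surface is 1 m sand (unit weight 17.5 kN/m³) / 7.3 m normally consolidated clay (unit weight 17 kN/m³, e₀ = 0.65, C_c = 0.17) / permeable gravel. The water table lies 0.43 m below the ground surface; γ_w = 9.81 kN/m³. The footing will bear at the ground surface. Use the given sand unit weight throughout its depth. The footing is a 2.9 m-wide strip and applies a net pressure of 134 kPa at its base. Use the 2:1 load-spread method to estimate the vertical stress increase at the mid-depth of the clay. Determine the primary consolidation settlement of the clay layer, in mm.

Mid-depth of clay below the ground surface: z = 1 + 7.3/2 = 4.65 m.
Total vertical stress at mid-clay: σ_v = 17.5×1 + 17×3.65 = 79.55 kPa.
Pore pressure: u = 9.81×(4.65 − 0.43) = 41.398 kPa.
Initial effective stress: σ'_0 = σ_v − u = 79.55 − 41.398 = 38.152 kPa.
Stress increase at mid-clay by the 2:1 spreading method:
Δσ = qB/(B+z) = 134×2.9/(2.9+4.65) = 51.47 kPa
Final effective stress: σ'_f = σ'_0 + Δσ = 38.152 + 51.47 = 89.622 kPa.
Normally consolidated clay, so the full stress increment lies on the virgin compression line:
S_c = C_c·H/(1+e₀)·log₁₀(σ'_f/σ'_0) = 0.17×7.3/(1+0.65)×log₁₀(89.622/38.152)
    = 0.75212 × 0.3709 = 0.279 m

S_c ≈ 279 mm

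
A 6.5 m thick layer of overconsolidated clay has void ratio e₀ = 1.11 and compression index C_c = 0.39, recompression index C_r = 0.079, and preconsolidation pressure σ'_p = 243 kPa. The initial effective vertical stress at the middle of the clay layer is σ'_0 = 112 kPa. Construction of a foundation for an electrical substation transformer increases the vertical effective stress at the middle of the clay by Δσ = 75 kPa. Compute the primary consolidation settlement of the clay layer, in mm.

Final effective stress: σ'_f = 112 + 75 = 187 kPa.
σ'_f = 187 ≤ σ'_p = 243 kPa, so the clay remains overconsolidated and only the recompression index applies:
S_c = C_r·H/(1+e₀)·log₁₀(σ'_f/σ'_0) = 0.079×6.5/2.11×log₁₀(187/112)
    = 0.24337 × 0.22262 = 0.05418 m

S_c ≈ 54.2 mm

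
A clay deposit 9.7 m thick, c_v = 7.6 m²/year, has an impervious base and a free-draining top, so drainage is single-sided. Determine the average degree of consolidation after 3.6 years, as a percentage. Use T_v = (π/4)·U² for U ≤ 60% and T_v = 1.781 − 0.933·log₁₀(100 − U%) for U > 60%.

U ≈ 60.4 %

Drainage path length: H_d = H = 9.7 m (single drainage).
T_v = c_v·t/H_d² = 7.6×3.6/9.7² = 0.29079.
T_v = 0.29079 corresponds to the U > 60% branch:
U = 1 − 10^((1.781 − T_v)/0.933)/100 = 0.6044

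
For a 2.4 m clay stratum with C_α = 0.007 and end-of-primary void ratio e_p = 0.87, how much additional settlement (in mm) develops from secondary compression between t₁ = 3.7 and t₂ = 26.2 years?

S_s ≈ 7.64 mm

Secondary compression: S_s = C_α·H/(1+e_p)·log₁₀(t₂/t₁)
S_s = 0.007×2.4/(1+0.87)×log₁₀(26.2/3.7)
    = 0.008984 × 0.8501 = 0.007637 m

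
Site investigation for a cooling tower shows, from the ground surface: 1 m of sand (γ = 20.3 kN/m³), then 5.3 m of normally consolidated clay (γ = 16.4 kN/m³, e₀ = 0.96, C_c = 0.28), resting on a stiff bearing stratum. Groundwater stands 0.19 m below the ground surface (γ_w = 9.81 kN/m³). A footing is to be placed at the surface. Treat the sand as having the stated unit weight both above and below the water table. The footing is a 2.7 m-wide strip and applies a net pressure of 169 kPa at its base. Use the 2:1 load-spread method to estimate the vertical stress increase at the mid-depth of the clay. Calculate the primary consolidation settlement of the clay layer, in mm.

S_c ≈ 403 mm

Mid-depth of clay below the ground surface: z = 1 + 5.3/2 = 3.65 m.
Total vertical stress at mid-clay: σ_v = 20.3×1 + 16.4×2.65 = 63.76 kPa.
Pore pressure: u = 9.81×(3.65 − 0.19) = 33.943 kPa.
Initial effective stress: σ'_0 = σ_v − u = 63.76 − 33.943 = 29.817 kPa.
Stress increase at mid-clay by the 2:1 spreading method:
Δσ = qB/(B+z) = 169×2.7/(2.7+3.65) = 71.858 kPa
Final effective stress: σ'_f = σ'_0 + Δσ = 29.817 + 71.858 = 101.68 kPa.
Normally consolidated clay, so the full stress increment lies on the virgin compression line:
S_c = C_c·H/(1+e₀)·log₁₀(σ'_f/σ'_0) = 0.28×5.3/(1+0.96)×log₁₀(101.68/29.817)
    = 0.75714 × 0.53277 = 0.4034 m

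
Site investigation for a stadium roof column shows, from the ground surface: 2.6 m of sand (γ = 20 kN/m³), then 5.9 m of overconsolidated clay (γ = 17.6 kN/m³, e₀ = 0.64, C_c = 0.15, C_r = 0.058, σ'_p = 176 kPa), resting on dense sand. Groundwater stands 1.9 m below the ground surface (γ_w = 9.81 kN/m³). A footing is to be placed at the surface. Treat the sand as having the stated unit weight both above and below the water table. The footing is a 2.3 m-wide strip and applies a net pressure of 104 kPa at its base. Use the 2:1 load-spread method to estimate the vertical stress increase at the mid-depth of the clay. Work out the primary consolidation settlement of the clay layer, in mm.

Mid-depth of clay below the ground surface: z = 2.6 + 5.9/2 = 5.55 m.
Total vertical stress at mid-clay: σ_v = 20×2.6 + 17.6×2.95 = 103.92 kPa.
Pore pressure: u = 9.81×(5.55 − 1.9) = 35.806 kPa.
Initial effective stress: σ'_0 = σ_v − u = 103.92 − 35.806 = 68.114 kPa.
Stress increase at mid-clay by the 2:1 spreading method:
Δσ = qB/(B+z) = 104×2.3/(2.3+5.55) = 30.471 kPa
Final effective stress: σ'_f = 68.114 + 30.471 = 98.585 kPa.
σ'_f = 98.585 ≤ σ'_p = 176 kPa, so the clay remains overconsolidated and only the recompression index applies:
S_c = C_r·H/(1+e₀)·log₁₀(σ'_f/σ'_0) = 0.058×5.9/1.64×log₁₀(98.585/68.114)
    = 0.20866 × 0.16057 = 0.0335 m

S_c ≈ 33.5 mm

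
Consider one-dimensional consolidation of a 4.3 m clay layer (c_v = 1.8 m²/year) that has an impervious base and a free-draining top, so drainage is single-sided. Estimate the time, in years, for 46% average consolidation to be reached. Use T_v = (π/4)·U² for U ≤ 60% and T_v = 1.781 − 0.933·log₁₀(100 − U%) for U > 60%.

Drainage path length: H_d = H = 4.3 m (single drainage).
U ≤ 60%: T_v = (π/4)·U² = (π/4)×0.46² = 0.16619.
t = T_v·H_d²/c_v = 0.16619×4.3²/1.8 = 1.707 years.

t ≈ 1.71 years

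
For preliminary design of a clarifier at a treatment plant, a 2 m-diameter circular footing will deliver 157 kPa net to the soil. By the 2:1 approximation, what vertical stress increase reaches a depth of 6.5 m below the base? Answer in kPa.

Δσ_z ≈ 8.69 kPa

By the 2:1 method the load spreads at 1 horizontal : 2 vertical, so at depth z the loaded area has grown by z in each plan dimension:
Δσ ≈ qD²/(D+z)² = 157×2²/(2+6.5)² = 8.692 kPa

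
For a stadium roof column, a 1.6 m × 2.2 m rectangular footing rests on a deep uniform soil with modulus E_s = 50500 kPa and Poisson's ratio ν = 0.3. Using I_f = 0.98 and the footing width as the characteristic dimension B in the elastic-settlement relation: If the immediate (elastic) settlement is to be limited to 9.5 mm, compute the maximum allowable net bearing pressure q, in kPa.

S_e = q·B·(1−ν²)/E_s · I_f  ⇒  q = S_e·E_s / (B·(1−ν²)·I_f).
q = 0.0095 × 50500 / (1.6 × 0.91 × 0.98) = 336.2 kPa

q ≈ 336 kPa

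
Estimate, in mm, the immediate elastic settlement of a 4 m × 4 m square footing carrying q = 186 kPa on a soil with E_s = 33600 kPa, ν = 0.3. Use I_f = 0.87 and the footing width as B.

S_e ≈ 17.5 mm

Immediate (elastic) settlement: S_e = q·B·(1−ν²)/E_s · I_f.
S_e = 186 × 4 × (1 − 0.3²) / 33600 × 0.87
    = 186 × 4 × 0.91 / 33600 × 0.87
    = 0.01753 m = 17.53 mm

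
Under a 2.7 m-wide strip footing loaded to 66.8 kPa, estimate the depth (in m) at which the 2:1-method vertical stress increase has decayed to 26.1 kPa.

2:1 spreading — at depth z the loaded area has grown by z in each plan dimension:
qB/(B+z) = Δσ_z ⇒ z = qB/Δσ_z − B = 66.8×2.7/26.1 − 2.7 = 4.21 m

z ≈ 4.21 m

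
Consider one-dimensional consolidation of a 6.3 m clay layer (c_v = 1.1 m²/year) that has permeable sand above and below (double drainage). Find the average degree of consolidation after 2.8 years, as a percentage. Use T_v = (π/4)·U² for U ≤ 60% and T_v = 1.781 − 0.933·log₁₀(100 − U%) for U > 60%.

U ≈ 62.3 %

Drainage path length: H_d = H/2 = 3.15 m (double drainage).
T_v = c_v·t/H_d² = 1.1×2.8/3.15² = 0.31041.
T_v = 0.31041 corresponds to the U > 60% branch:
U = 1 − 10^((1.781 − T_v)/0.933)/100 = 0.6231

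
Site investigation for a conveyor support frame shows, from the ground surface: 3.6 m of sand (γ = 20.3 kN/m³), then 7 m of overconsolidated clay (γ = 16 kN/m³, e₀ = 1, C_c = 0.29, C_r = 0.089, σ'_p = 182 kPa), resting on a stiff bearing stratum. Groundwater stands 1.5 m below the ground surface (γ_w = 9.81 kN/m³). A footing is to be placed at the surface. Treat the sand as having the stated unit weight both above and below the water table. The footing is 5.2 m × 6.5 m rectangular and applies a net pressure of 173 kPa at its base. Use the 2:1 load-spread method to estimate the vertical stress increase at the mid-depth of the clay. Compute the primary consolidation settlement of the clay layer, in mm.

Mid-depth of clay below the ground surface: z = 3.6 + 7/2 = 7.1 m.
Total vertical stress at mid-clay: σ_v = 20.3×3.6 + 16×3.5 = 129.08 kPa.
Pore pressure: u = 9.81×(7.1 − 1.5) = 54.936 kPa.
Initial effective stress: σ'_0 = σ_v − u = 129.08 − 54.936 = 74.144 kPa.
Stress increase at mid-clay by the 2:1 spreading method:
Δσ = qBL/((B+z)(L+z)) = 173×5.2×6.5/((5.2+7.1)(6.5+7.1)) = 34.956 kPa
Final effective stress: σ'_f = 74.144 + 34.956 = 109.1 kPa.
σ'_f = 109.1 ≤ σ'_p = 182 kPa, so the clay remains overconsolidated and only the recompression index applies:
S_c = C_r·H/(1+e₀)·log₁₀(σ'_f/σ'_0) = 0.089×7/2×log₁₀(109.1/74.144)
    = 0.3115 × 0.16775 = 0.05225 m

S_c ≈ 52.3 mm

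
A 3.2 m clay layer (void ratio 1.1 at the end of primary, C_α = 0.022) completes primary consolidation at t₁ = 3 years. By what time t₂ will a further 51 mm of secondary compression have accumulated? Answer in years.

S_s = C_α·H/(1+e_p)·log₁₀(t₂/t₁) ⇒ log₁₀(t₂/t₁) = S_s·(1+e_p)/(C_α·H).
log₁₀(t₂/t₁) = 0.051 × (1+1.1) / (0.022×3.2) = 1.521
t₂ = t₁ × 10^1.521 = 3 × 33.21 = 99.64 years

t₂ ≈ 99.6 years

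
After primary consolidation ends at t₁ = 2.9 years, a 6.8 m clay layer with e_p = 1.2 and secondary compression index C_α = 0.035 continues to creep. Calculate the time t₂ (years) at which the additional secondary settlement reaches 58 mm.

t₂ ≈ 9.97 years

S_s = C_α·H/(1+e_p)·log₁₀(t₂/t₁) ⇒ log₁₀(t₂/t₁) = S_s·(1+e_p)/(C_α·H).
log₁₀(t₂/t₁) = 0.058 × (1+1.2) / (0.035×6.8) = 0.5361
t₂ = t₁ × 10^0.5361 = 2.9 × 3.437 = 9.966 years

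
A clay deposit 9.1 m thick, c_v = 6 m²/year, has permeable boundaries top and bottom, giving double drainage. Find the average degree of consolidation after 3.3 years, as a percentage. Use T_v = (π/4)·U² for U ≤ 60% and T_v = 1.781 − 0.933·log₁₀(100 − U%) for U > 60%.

Drainage path length: H_d = H/2 = 4.55 m (double drainage).
T_v = c_v·t/H_d² = 6×3.3/4.55² = 0.95641.
T_v = 0.95641 corresponds to the U > 60% branch:
U = 1 − 10^((1.781 − T_v)/0.933)/100 = 0.9235

U ≈ 92.3 %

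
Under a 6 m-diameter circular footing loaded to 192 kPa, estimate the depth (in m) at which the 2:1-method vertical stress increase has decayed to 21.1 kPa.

z ≈ 12.1 m

2:1 spreading — at depth z the loaded area has grown by z in each plan dimension:
qD²/(D+z)² = Δσ_z ⇒ z = D(√(q/Δσ_z) − 1) = 6×(√(192/21.1) − 1) = 12.1 m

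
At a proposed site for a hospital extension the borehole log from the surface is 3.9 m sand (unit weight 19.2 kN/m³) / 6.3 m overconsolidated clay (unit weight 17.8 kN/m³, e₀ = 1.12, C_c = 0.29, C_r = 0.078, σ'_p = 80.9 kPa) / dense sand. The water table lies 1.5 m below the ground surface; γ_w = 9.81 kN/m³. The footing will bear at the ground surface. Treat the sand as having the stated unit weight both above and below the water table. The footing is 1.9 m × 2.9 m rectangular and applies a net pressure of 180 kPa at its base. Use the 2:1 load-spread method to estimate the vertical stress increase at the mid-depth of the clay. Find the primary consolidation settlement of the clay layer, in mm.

Mid-depth of clay below the ground surface: z = 3.9 + 6.3/2 = 7.05 m.
Total vertical stress at mid-clay: σ_v = 19.2×3.9 + 17.8×3.15 = 130.95 kPa.
Pore pressure: u = 9.81×(7.05 − 1.5) = 54.446 kPa.
Initial effective stress: σ'_0 = σ_v − u = 130.95 − 54.446 = 76.504 kPa.
Stress increase at mid-clay by the 2:1 spreading method:
Δσ = qBL/((B+z)(L+z)) = 180×1.9×2.9/((1.9+7.05)(2.9+7.05)) = 11.137 kPa
Final effective stress: σ'_f = 76.504 + 11.137 = 87.641 kPa.
σ'_f = 87.641 > σ'_p = 80.9 kPa, so the stress path crosses the preconsolidation pressure — recompression up to σ'_p, then virgin compression beyond:
S_c = H/(1+e₀)·[C_r·log₁₀(σ'_p/σ'_0) + C_c·log₁₀(σ'_f/σ'_p)]
    = 6.3/2.12 × [0.078×log₁₀(80.9/76.504) + 0.29×log₁₀(87.641/80.9)]
    = 2.9717 × [0.0018926 + 0.01008] = 0.03558 m

S_c ≈ 35.6 mm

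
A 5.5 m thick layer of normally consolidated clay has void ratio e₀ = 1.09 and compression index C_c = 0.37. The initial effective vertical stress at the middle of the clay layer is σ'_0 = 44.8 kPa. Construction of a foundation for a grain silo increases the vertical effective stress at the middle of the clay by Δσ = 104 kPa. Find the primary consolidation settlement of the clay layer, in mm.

S_c ≈ 508 mm

Final effective stress: σ'_f = σ'_0 + Δσ = 44.8 + 104 = 148.8 kPa.
Normally consolidated clay, so the full stress increment lies on the virgin compression line:
S_c = C_c·H/(1+e₀)·log₁₀(σ'_f/σ'_0) = 0.37×5.5/(1+1.09)×log₁₀(148.8/44.8)
    = 0.97368 × 0.52132 = 0.5076 m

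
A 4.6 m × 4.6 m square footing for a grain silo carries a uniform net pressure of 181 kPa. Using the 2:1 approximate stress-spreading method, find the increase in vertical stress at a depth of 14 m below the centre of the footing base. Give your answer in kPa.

By the 2:1 method the load spreads at 1 horizontal : 2 vertical, so at depth z the loaded area has grown by z in each plan dimension:
Δσ = qBL/((B+z)(L+z)) = 181×4.6×4.6/((4.6+14)(4.6+14)) = 11.071 kPa

Δσ_z ≈ 11.1 kPa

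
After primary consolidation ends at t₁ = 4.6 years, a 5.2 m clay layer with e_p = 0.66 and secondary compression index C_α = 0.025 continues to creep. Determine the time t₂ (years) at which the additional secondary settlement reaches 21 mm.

S_s = C_α·H/(1+e_p)·log₁₀(t₂/t₁) ⇒ log₁₀(t₂/t₁) = S_s·(1+e_p)/(C_α·H).
log₁₀(t₂/t₁) = 0.021 × (1+0.66) / (0.025×5.2) = 0.2682
t₂ = t₁ × 10^0.2682 = 4.6 × 1.854 = 8.529 years

t₂ ≈ 8.53 years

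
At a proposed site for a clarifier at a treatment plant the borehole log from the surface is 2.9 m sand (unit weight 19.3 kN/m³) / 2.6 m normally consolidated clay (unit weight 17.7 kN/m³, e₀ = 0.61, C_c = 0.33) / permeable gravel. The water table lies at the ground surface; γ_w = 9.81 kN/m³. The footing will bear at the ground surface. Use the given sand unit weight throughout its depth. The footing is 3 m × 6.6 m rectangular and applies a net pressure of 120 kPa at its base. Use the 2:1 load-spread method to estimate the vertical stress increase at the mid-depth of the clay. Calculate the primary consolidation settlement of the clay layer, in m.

S_c ≈ 0.137 m

Mid-depth of clay below the ground surface: z = 2.9 + 2.6/2 = 4.2 m.
Total vertical stress at mid-clay: σ_v = 19.3×2.9 + 17.7×1.3 = 78.98 kPa.
Pore pressure: u = 9.81×(4.2 − 0) = 41.202 kPa.
Initial effective stress: σ'_0 = σ_v − u = 78.98 − 41.202 = 37.778 kPa.
Stress increase at mid-clay by the 2:1 spreading method:
Δσ = qBL/((B+z)(L+z)) = 120×3×6.6/((3+4.2)(6.6+4.2)) = 30.556 kPa
Final effective stress: σ'_f = σ'_0 + Δσ = 37.778 + 30.556 = 68.334 kPa.
Normally consolidated clay, so the full stress increment lies on the virgin compression line:
S_c = C_c·H/(1+e₀)·log₁₀(σ'_f/σ'_0) = 0.33×2.6/(1+0.61)×log₁₀(68.334/37.778)
    = 0.53292 × 0.2574 = 0.1372 m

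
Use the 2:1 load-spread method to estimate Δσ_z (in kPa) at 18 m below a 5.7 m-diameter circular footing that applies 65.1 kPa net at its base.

By the 2:1 method the load spreads at 1 horizontal : 2 vertical, so at depth z the loaded area has grown by z in each plan dimension:
Δσ ≈ qD²/(D+z)² = 65.1×5.7²/(5.7+18)² = 3.7656 kPa

Δσ_z ≈ 3.77 kPa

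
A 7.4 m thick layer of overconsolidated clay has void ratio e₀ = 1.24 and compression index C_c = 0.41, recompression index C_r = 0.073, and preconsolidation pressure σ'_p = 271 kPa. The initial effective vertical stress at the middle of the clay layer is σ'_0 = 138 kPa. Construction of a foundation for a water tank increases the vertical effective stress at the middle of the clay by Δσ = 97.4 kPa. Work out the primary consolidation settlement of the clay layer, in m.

S_c ≈ 0.0559 m

Final effective stress: σ'_f = 138 + 97.4 = 235.4 kPa.
σ'_f = 235.4 ≤ σ'_p = 271 kPa, so the clay remains overconsolidated and only the recompression index applies:
S_c = C_r·H/(1+e₀)·log₁₀(σ'_f/σ'_0) = 0.073×7.4/2.24×log₁₀(235.4/138)
    = 0.24116 × 0.23193 = 0.05593 m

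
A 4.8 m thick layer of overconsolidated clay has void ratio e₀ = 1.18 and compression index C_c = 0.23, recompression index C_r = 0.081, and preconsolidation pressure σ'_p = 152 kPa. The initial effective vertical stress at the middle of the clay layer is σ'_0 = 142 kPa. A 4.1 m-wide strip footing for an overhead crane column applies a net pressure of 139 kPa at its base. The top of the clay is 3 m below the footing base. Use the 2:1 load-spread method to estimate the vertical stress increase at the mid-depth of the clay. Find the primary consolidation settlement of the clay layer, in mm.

S_c ≈ 67.8 mm

Mid-depth of clay below the footing base: z = 3 + 4.8/2 = 5.4 m.
Stress increase at mid-clay by the 2:1 spreading method:
Δσ = qB/(B+z) = 139×4.1/(4.1+5.4) = 59.989 kPa
Final effective stress: σ'_f = 142 + 59.989 = 201.99 kPa.
σ'_f = 201.99 > σ'_p = 152 kPa, so the stress path crosses the preconsolidation pressure — recompression up to σ'_p, then virgin compression beyond:
S_c = H/(1+e₀)·[C_r·log₁₀(σ'_p/σ'_0) + C_c·log₁₀(σ'_f/σ'_p)]
    = 4.8/2.18 × [0.081×log₁₀(152/142) + 0.23×log₁₀(201.99/152)]
    = 2.2018 × [0.002394 + 0.028402] = 0.06781 m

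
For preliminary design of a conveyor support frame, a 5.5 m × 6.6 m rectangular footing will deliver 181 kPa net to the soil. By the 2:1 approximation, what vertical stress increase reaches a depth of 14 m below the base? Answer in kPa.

Δσ_z ≈ 16.4 kPa

By the 2:1 method the load spreads at 1 horizontal : 2 vertical, so at depth z the loaded area has grown by z in each plan dimension:
Δσ = qBL/((B+z)(L+z)) = 181×5.5×6.6/((5.5+14)(6.6+14)) = 16.356 kPa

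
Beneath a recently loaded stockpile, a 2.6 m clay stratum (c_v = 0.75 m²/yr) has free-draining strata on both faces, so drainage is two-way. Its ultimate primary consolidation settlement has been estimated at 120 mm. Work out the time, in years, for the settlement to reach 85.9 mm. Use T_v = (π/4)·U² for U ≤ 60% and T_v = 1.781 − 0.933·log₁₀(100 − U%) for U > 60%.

Drainage path length: H_d = H/2 = 1.3 m (double drainage).
U = S(t)/S_ult = 85.9/120 = 0.7158.
U > 60%: T_v = 1.781 − 0.933·log₁₀(100 − 71.583) = 0.42482.
t = T_v·H_d²/c_v = 0.42482×1.3²/0.75 = 0.9573 years.

t ≈ 0.957 years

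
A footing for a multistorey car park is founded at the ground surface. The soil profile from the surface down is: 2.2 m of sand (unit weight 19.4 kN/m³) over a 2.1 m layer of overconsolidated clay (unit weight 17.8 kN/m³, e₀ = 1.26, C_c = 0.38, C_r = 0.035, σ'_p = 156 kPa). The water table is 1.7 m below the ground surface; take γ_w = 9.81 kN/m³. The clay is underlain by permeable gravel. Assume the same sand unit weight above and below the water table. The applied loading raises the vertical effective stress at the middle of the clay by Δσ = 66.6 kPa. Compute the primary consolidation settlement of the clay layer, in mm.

Mid-depth of clay below the ground surface: z = 2.2 + 2.1/2 = 3.25 m.
Total vertical stress at mid-clay: σ_v = 19.4×2.2 + 17.8×1.05 = 61.37 kPa.
Pore pressure: u = 9.81×(3.25 − 1.7) = 15.206 kPa.
Initial effective stress: σ'_0 = σ_v − u = 61.37 − 15.206 = 46.164 kPa.
Final effective stress: σ'_f = 46.164 + 66.6 = 112.76 kPa.
σ'_f = 112.76 ≤ σ'_p = 156 kPa, so the clay remains overconsolidated and only the recompression index applies:
S_c = C_r·H/(1+e₀)·log₁₀(σ'_f/σ'_0) = 0.035×2.1/2.26×log₁₀(112.76/46.164)
    = 0.032522 × 0.38785 = 0.01261 m

S_c ≈ 12.6 mm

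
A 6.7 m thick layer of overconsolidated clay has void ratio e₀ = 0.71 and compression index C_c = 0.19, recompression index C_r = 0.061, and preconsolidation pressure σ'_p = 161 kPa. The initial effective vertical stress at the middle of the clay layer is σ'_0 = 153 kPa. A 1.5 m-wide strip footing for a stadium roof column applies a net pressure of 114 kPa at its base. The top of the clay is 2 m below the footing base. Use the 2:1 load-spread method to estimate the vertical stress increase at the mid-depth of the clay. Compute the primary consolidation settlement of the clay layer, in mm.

Mid-depth of clay below the footing base: z = 2 + 6.7/2 = 5.35 m.
Stress increase at mid-clay by the 2:1 spreading method:
Δσ = qB/(B+z) = 114×1.5/(1.5+5.35) = 24.964 kPa
Final effective stress: σ'_f = 153 + 24.964 = 177.96 kPa.
σ'_f = 177.96 > σ'_p = 161 kPa, so the stress path crosses the preconsolidation pressure — recompression up to σ'_p, then virgin compression beyond:
S_c = H/(1+e₀)·[C_r·log₁₀(σ'_p/σ'_0) + C_c·log₁₀(σ'_f/σ'_p)]
    = 6.7/1.71 × [0.061×log₁₀(161/153) + 0.19×log₁₀(177.96/161)]
    = 3.9181 × [0.0013502 + 0.0082643] = 0.03767 m

S_c ≈ 37.7 mm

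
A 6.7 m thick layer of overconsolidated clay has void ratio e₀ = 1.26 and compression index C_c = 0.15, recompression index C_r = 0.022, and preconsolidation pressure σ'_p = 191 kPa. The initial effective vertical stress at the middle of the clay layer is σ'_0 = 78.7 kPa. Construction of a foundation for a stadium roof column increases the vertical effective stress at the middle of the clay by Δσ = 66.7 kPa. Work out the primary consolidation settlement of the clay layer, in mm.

Final effective stress: σ'_f = 78.7 + 66.7 = 145.4 kPa.
σ'_f = 145.4 ≤ σ'_p = 191 kPa, so the clay remains overconsolidated and only the recompression index applies:
S_c = C_r·H/(1+e₀)·log₁₀(σ'_f/σ'_0) = 0.022×6.7/2.26×log₁₀(145.4/78.7)
    = 0.065221 × 0.26659 = 0.01739 m

S_c ≈ 17.4 mm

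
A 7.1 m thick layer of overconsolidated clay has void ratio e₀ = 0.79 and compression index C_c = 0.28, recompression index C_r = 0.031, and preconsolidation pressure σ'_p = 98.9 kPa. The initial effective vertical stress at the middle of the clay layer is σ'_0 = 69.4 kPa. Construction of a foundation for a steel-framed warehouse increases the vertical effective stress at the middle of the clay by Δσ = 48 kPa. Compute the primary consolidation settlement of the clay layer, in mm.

S_c ≈ 102 mm

Final effective stress: σ'_f = 69.4 + 48 = 117.4 kPa.
σ'_f = 117.4 > σ'_p = 98.9 kPa, so the stress path crosses the preconsolidation pressure — recompression up to σ'_p, then virgin compression beyond:
S_c = H/(1+e₀)·[C_r·log₁₀(σ'_p/σ'_0) + C_c·log₁₀(σ'_f/σ'_p)]
    = 7.1/1.79 × [0.031×log₁₀(98.9/69.4) + 0.28×log₁₀(117.4/98.9)]
    = 3.9665 × [0.0047689 + 0.020852] = 0.1016 m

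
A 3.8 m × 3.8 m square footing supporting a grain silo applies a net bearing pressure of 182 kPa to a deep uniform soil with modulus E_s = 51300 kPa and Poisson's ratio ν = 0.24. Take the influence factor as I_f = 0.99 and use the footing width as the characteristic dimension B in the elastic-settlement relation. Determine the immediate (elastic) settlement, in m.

S_e ≈ 0.0126 m

Immediate (elastic) settlement: S_e = q·B·(1−ν²)/E_s · I_f.
S_e = 182 × 3.8 × (1 − 0.24²) / 51300 × 0.99
    = 182 × 3.8 × 0.9424 / 51300 × 0.99
    = 0.01258 m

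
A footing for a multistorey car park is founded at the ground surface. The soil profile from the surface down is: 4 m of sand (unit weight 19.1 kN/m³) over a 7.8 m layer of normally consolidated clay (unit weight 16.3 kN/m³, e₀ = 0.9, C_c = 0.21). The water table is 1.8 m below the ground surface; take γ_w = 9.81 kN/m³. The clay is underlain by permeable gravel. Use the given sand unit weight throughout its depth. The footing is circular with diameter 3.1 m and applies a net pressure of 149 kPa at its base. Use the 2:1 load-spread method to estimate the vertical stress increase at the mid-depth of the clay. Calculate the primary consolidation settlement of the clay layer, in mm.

Mid-depth of clay below the ground surface: z = 4 + 7.8/2 = 7.9 m.
Total vertical stress at mid-clay: σ_v = 19.1×4 + 16.3×3.9 = 139.97 kPa.
Pore pressure: u = 9.81×(7.9 − 1.8) = 59.841 kPa.
Initial effective stress: σ'_0 = σ_v − u = 139.97 − 59.841 = 80.129 kPa.
Stress increase at mid-clay by the 2:1 spreading method:
Δσ ≈ qD²/(D+z)² = 149×3.1²/(3.1+7.9)² = 11.834 kPa
Final effective stress: σ'_f = σ'_0 + Δσ = 80.129 + 11.834 = 91.963 kPa.
Normally consolidated clay, so the full stress increment lies on the virgin compression line:
S_c = C_c·H/(1+e₀)·log₁₀(σ'_f/σ'_0) = 0.21×7.8/(1+0.9)×log₁₀(91.963/80.129)
    = 0.86211 × 0.059823 = 0.05157 m

S_c ≈ 51.6 mm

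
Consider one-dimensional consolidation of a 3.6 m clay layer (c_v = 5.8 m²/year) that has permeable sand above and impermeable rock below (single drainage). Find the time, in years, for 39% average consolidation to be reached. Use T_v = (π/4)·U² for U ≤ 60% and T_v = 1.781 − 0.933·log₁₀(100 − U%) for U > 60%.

Drainage path length: H_d = H = 3.6 m (single drainage).
U ≤ 60%: T_v = (π/4)·U² = (π/4)×0.39² = 0.11946.
t = T_v·H_d²/c_v = 0.11946×3.6²/5.8 = 0.2669 years.

t ≈ 0.267 years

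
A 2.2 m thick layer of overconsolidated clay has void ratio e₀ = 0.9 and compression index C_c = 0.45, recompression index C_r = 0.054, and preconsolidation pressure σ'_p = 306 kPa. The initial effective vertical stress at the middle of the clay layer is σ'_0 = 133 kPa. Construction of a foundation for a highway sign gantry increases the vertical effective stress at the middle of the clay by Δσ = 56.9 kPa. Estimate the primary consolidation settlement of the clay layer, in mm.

S_c ≈ 9.67 mm

Final effective stress: σ'_f = 133 + 56.9 = 189.9 kPa.
σ'_f = 189.9 ≤ σ'_p = 306 kPa, so the clay remains overconsolidated and only the recompression index applies:
S_c = C_r·H/(1+e₀)·log₁₀(σ'_f/σ'_0) = 0.054×2.2/1.9×log₁₀(189.9/133)
    = 0.062527 × 0.15467 = 0.009671 m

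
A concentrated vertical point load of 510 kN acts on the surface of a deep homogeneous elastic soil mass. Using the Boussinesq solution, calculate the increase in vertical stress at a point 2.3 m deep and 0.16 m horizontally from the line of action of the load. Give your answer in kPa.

Boussinesq vertical stress below a point load on an elastic half-space:
Δσ_z = 3P/(2πz²) · [1 + (r/z)²]^(−5/2)
r/z = 0.16/2.3 = 0.069565; [1+(r/z)²]^(−5/2) = 0.988.
Δσ_z = 3×510/(2π×2.3²) × 0.988 = 46.032 × 0.988 = 45.48 kPa

Δσ_z ≈ 45.5 kPa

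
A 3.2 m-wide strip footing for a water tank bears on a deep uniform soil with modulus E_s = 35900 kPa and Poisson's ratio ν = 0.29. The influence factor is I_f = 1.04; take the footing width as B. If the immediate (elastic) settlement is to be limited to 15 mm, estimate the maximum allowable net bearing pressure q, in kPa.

q ≈ 177 kPa

S_e = q·B·(1−ν²)/E_s · I_f  ⇒  q = S_e·E_s / (B·(1−ν²)·I_f).
q = 0.015 × 35900 / (3.2 × 0.9159 × 1.04) = 176.7 kPa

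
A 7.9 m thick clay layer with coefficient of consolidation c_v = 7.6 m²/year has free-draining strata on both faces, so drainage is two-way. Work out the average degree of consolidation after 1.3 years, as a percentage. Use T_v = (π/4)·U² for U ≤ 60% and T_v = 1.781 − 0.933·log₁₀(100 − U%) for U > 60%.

U ≈ 83 %

Drainage path length: H_d = H/2 = 3.95 m (double drainage).
T_v = c_v·t/H_d² = 7.6×1.3/3.95² = 0.63323.
T_v = 0.63323 corresponds to the U > 60% branch:
U = 1 − 10^((1.781 − T_v)/0.933)/100 = 0.8301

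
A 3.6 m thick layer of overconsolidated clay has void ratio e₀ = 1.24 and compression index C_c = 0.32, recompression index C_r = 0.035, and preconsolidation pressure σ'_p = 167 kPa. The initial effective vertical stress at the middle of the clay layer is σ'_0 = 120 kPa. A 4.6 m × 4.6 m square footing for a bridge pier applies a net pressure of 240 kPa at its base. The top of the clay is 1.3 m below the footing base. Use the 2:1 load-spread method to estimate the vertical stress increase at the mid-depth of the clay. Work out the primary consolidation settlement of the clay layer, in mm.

Mid-depth of clay below the footing base: z = 1.3 + 3.6/2 = 3.1 m.
Stress increase at mid-clay by the 2:1 spreading method:
Δσ = qBL/((B+z)(L+z)) = 240×4.6×4.6/((4.6+3.1)(4.6+3.1)) = 85.654 kPa
Final effective stress: σ'_f = 120 + 85.654 = 205.65 kPa.
σ'_f = 205.65 > σ'_p = 167 kPa, so the stress path crosses the preconsolidation pressure — recompression up to σ'_p, then virgin compression beyond:
S_c = H/(1+e₀)·[C_r·log₁₀(σ'_p/σ'_0) + C_c·log₁₀(σ'_f/σ'_p)]
    = 3.6/2.24 × [0.035×log₁₀(167/120) + 0.32×log₁₀(205.65/167)]
    = 1.6071 × [0.0050237 + 0.028932] = 0.05457 m

S_c ≈ 54.6 mm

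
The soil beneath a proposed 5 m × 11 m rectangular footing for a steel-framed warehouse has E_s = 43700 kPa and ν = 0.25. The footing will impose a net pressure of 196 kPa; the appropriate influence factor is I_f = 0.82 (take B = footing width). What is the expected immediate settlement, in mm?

Immediate (elastic) settlement: S_e = q·B·(1−ν²)/E_s · I_f.
S_e = 196 × 5 × (1 − 0.25²) / 43700 × 0.82
    = 196 × 5 × 0.9375 / 43700 × 0.82
    = 0.01724 m = 17.24 mm

S_e ≈ 17.2 mm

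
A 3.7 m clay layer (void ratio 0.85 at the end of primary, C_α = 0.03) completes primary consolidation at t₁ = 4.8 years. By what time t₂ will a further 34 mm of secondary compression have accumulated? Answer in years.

S_s = C_α·H/(1+e_p)·log₁₀(t₂/t₁) ⇒ log₁₀(t₂/t₁) = S_s·(1+e_p)/(C_α·H).
log₁₀(t₂/t₁) = 0.034 × (1+0.85) / (0.03×3.7) = 0.5667
t₂ = t₁ × 10^0.5667 = 4.8 × 3.687 = 17.7 years

t₂ ≈ 17.7 years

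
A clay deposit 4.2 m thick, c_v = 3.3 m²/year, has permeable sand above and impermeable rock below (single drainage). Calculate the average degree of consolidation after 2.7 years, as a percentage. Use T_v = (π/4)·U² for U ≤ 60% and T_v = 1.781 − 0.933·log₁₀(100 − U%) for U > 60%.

Drainage path length: H_d = H = 4.2 m (single drainage).
T_v = c_v·t/H_d² = 3.3×2.7/4.2² = 0.5051.
T_v = 0.5051 corresponds to the U > 60% branch:
U = 1 − 10^((1.781 − T_v)/0.933)/100 = 0.7669

U ≈ 76.7 %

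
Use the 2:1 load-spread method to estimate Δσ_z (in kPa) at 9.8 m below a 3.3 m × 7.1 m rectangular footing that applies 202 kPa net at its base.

By the 2:1 method the load spreads at 1 horizontal : 2 vertical, so at depth z the loaded area has grown by z in each plan dimension:
Δσ = qBL/((B+z)(L+z)) = 202×3.3×7.1/((3.3+9.8)(7.1+9.8)) = 21.378 kPa

Δσ_z ≈ 21.4 kPa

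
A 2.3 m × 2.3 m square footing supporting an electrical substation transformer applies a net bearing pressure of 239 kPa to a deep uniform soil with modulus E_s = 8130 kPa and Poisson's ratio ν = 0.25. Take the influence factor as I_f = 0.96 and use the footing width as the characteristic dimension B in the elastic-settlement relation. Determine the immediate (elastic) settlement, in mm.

S_e ≈ 60.9 mm

Immediate (elastic) settlement: S_e = q·B·(1−ν²)/E_s · I_f.
S_e = 239 × 2.3 × (1 − 0.25²) / 8130 × 0.96
    = 239 × 2.3 × 0.9375 / 8130 × 0.96
    = 0.06085 m = 60.85 mm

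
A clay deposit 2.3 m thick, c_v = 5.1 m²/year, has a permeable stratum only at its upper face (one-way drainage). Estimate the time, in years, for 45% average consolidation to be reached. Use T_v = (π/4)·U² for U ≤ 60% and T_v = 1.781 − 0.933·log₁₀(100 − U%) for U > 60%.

t ≈ 0.165 years

Drainage path length: H_d = H = 2.3 m (single drainage).
U ≤ 60%: T_v = (π/4)·U² = (π/4)×0.45² = 0.15904.
t = T_v·H_d²/c_v = 0.15904×2.3²/5.1 = 0.165 years.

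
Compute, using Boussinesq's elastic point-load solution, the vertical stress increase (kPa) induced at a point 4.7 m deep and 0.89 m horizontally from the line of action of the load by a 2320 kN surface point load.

Boussinesq vertical stress below a point load on an elastic half-space:
Δσ_z = 3P/(2πz²) · [1 + (r/z)²]^(−5/2)
r/z = 0.89/4.7 = 0.18936; [1+(r/z)²]^(−5/2) = 0.91569.
Δσ_z = 3×2320/(2π×4.7²) × 0.91569 = 50.146 × 0.91569 = 45.92 kPa

Δσ_z ≈ 45.9 kPa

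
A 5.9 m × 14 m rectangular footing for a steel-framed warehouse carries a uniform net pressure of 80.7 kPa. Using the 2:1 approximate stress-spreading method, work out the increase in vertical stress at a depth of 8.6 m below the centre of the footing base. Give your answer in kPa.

Δσ_z ≈ 20.3 kPa

By the 2:1 method the load spreads at 1 horizontal : 2 vertical, so at depth z the loaded area has grown by z in each plan dimension:
Δσ = qBL/((B+z)(L+z)) = 80.7×5.9×14/((5.9+8.6)(14+8.6)) = 20.341 kPa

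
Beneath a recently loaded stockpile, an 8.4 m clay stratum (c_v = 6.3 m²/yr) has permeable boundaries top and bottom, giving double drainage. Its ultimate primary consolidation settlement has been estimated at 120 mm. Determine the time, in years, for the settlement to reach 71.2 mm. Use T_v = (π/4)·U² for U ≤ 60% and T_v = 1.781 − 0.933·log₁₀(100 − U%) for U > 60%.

t ≈ 0.774 years

Drainage path length: H_d = H/2 = 4.2 m (double drainage).
U = S(t)/S_ult = 71.2/120 = 0.5933.
U ≤ 60%: T_v = (π/4)·U² = (π/4)×0.59333² = 0.2765.
t = T_v·H_d²/c_v = 0.2765×4.2²/6.3 = 0.7742 years.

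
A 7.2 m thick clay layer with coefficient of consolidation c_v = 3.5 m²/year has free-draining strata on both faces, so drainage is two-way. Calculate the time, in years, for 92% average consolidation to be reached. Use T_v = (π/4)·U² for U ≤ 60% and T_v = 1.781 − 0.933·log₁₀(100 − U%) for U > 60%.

t ≈ 3.47 years

Drainage path length: H_d = H/2 = 3.6 m (double drainage).
U > 60%: T_v = 1.781 − 0.933·log₁₀(100 − 92) = 0.93842.
t = T_v·H_d²/c_v = 0.93842×3.6²/3.5 = 3.475 years.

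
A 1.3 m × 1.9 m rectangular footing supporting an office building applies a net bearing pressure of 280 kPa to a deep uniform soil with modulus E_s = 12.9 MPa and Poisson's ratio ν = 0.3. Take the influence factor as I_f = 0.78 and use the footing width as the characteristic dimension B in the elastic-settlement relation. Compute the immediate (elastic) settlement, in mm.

S_e ≈ 20 mm

Immediate (elastic) settlement: S_e = q·B·(1−ν²)/E_s · I_f.
E_s = 12.9 MPa = 12900 kPa.
S_e = 280 × 1.3 × (1 − 0.3²) / 12900 × 0.78
    = 280 × 1.3 × 0.91 / 12900 × 0.78
    = 0.02003 m = 20.03 mm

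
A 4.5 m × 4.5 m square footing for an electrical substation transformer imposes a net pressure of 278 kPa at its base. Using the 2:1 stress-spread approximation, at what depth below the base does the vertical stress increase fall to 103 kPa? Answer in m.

z ≈ 2.89 m

2:1 spreading — at depth z the loaded area has grown by z in each plan dimension:
qB²/(B+z)² = Δσ_z ⇒ z = B(√(q/Δσ_z) − 1) = 4.5×(√(278/103) − 1) = 2.893 m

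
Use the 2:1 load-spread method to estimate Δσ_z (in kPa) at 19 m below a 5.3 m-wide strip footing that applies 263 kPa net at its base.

Δσ_z ≈ 57.4 kPa

By the 2:1 method the load spreads at 1 horizontal : 2 vertical, so at depth z the loaded area has grown by z in each plan dimension:
Δσ = qB/(B+z) = 263×5.3/(5.3+19) = 57.362 kPa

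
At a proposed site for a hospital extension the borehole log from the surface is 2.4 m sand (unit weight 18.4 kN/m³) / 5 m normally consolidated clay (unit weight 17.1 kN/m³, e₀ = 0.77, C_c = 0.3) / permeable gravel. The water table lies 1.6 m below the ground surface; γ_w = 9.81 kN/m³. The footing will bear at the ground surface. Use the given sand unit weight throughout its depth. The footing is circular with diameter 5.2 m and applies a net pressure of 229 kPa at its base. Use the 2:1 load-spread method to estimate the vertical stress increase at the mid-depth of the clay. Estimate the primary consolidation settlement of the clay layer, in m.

S_c ≈ 0.275 m

Mid-depth of clay below the ground surface: z = 2.4 + 5/2 = 4.9 m.
Total vertical stress at mid-clay: σ_v = 18.4×2.4 + 17.1×2.5 = 86.91 kPa.
Pore pressure: u = 9.81×(4.9 − 1.6) = 32.373 kPa.
Initial effective stress: σ'_0 = σ_v − u = 86.91 − 32.373 = 54.537 kPa.
Stress increase at mid-clay by the 2:1 spreading method:
Δσ ≈ qD²/(D+z)² = 229×5.2²/(5.2+4.9)² = 60.701 kPa
Final effective stress: σ'_f = σ'_0 + Δσ = 54.537 + 60.701 = 115.24 kPa.
Normally consolidated clay, so the full stress increment lies on the virgin compression line:
S_c = C_c·H/(1+e₀)·log₁₀(σ'_f/σ'_0) = 0.3×5/(1+0.77)×log₁₀(115.24/54.537)
    = 0.84746 × 0.32491 = 0.2753 m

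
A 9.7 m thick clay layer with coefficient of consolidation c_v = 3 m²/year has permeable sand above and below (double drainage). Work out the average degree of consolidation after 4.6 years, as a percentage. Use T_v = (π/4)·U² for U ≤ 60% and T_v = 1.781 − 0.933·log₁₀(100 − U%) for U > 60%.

Drainage path length: H_d = H/2 = 4.85 m (double drainage).
T_v = c_v·t/H_d² = 3×4.6/4.85² = 0.58667.
T_v = 0.58667 corresponds to the U > 60% branch:
U = 1 − 10^((1.781 − T_v)/0.933)/100 = 0.8094

U ≈ 80.9 %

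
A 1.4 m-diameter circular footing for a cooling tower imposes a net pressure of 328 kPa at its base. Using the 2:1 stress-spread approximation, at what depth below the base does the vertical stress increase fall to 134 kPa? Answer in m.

z ≈ 0.79 m

2:1 spreading — at depth z the loaded area has grown by z in each plan dimension:
qD²/(D+z)² = Δσ_z ⇒ z = D(√(q/Δσ_z) − 1) = 1.4×(√(328/134) − 1) = 0.7903 m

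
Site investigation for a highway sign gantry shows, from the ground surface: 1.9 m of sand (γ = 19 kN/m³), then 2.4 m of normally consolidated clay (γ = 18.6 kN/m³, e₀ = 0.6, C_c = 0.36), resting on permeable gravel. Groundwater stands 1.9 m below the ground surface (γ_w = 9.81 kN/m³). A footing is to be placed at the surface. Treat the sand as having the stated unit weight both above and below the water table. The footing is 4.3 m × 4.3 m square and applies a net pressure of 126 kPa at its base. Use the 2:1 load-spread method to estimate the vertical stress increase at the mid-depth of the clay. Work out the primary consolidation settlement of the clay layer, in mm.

S_c ≈ 152 mm

Mid-depth of clay below the ground surface: z = 1.9 + 2.4/2 = 3.1 m.
Total vertical stress at mid-clay: σ_v = 19×1.9 + 18.6×1.2 = 58.42 kPa.
Pore pressure: u = 9.81×(3.1 − 1.9) = 11.772 kPa.
Initial effective stress: σ'_0 = σ_v − u = 58.42 − 11.772 = 46.648 kPa.
Stress increase at mid-clay by the 2:1 spreading method:
Δσ = qBL/((B+z)(L+z)) = 126×4.3×4.3/((4.3+3.1)(4.3+3.1)) = 42.545 kPa
Final effective stress: σ'_f = σ'_0 + Δσ = 46.648 + 42.545 = 89.193 kPa.
Normally consolidated clay, so the full stress increment lies on the virgin compression line:
S_c = C_c·H/(1+e₀)·log₁₀(σ'_f/σ'_0) = 0.36×2.4/(1+0.6)×log₁₀(89.193/46.648)
    = 0.54 × 0.2815 = 0.152 m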